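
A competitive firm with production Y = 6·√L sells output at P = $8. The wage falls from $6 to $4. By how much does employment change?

ΔL = 20

From P·MP_L = w with MP_L = 3·L^(-1/2), the labor demand is L(w) = (24/w)^(2).
At w = 6: L = 16. At w = 4: L = 36.
ΔL = 36 − 16 = 20.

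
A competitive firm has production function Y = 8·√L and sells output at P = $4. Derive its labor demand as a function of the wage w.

MP_L = (1/2)·8·L^(-1/2) = 4·L^(-1/2).
Setting P·MP_L = w: 16·L^(-1/2) = w.
Solving for L: L^(-1/2) = w/16, so L = (16/w)^(2).

L(w) = 256/w²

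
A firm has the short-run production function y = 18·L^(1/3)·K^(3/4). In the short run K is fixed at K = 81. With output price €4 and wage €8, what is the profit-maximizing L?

L* = 729

With K = 81, MP_L = (1/3)·18·L^(-2/3)·81^(3/4) = 162·L^(-2/3).
Profit maximization for a price taker requires P·MP_L = w: 4·162·L^(-2/3) = 8.
So L^(-2/3) = 1/81, which gives L = 729.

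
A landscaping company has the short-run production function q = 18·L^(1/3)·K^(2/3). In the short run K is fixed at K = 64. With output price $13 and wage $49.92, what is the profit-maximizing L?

L* = 125

With K = 64, MP_L = (1/3)·18·L^(-2/3)·64^(2/3) = 96·L^(-2/3).
Profit maximization for a price taker requires P·MP_L = w: 13·96·L^(-2/3) = 49.92.
So L^(-2/3) = 0.04, which gives L = 125.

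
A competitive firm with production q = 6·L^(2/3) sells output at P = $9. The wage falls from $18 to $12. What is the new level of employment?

L* = 27

From P·MP_L = w with MP_L = 4·L^(-1/3), the labor demand is L(w) = (36/w)^(3).
At w = 18: L = 8. At w = 12: L = 27.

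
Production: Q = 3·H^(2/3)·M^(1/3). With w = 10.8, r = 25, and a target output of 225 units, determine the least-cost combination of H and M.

H* = 125, M* = 27

Cost minimization requires the marginal rate of technical substitution to equal the input-price ratio: MP_H/MP_M = w/r.
Here MP_H/MP_M = (2/3)·(M/H)/(1/3) = 2·(M/H). Setting this equal to 10.8/25 = 0.432 gives M = 0.216H.
Substituting into Q = 225: 3·H^(2/3)·(0.216H)^(1/3) = 225.
Solving, H = 125 and M = 27.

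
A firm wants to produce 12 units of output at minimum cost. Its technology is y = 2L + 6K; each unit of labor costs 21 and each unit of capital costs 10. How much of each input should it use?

The inputs are perfect substitutes, so the firm uses whichever has the lower cost per unit of output.
Cost per unit of output via L is w/2 = 10.5; via K it is r/6 = 5/3. K is cheaper.
Producing y = 12 with K alone: L = 0, K = 2.

L* = 0, K* = 2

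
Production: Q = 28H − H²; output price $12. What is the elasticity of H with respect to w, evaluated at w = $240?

From P·MP_H = w with MP_H = 28 − 2H, labor demand is H(w) = (28 − w/12)/2.
dH/dw = −1/(24) = -1/24.
At w = 240, H = 4, so ε = (dH/dw)·(w/H) = (-1/24)·(240/4) = -2.5.

ε = -2.5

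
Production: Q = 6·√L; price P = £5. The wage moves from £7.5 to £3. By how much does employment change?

ΔL = 21

From P·MP_L = w with MP_L = 3·L^(-1/2), the labor demand is L(w) = (15/w)^(2).
At w = 7.5: L = 4. At w = 3: L = 25.
ΔL = 25 − 4 = 21.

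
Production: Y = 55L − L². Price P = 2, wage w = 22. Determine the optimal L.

The marginal product of L is MP_L = 55 − 2L.
A price-taking firm hires until the value of the marginal product equals the wage: P·MP_L = w, so 2·(55 − 2L) = 22.
Then 55 − 2L = 11, giving L = 22.

L* = 22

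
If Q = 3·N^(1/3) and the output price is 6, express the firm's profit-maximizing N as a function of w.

N(w) = (6/w)^(3/2)

MP_N = (1/3)·3·N^(-2/3) = N^(-2/3).
Setting P·MP_N = w: 6·N^(-2/3) = w.
Solving for N: N^(-2/3) = w/6, so N = (6/w)^(3/2).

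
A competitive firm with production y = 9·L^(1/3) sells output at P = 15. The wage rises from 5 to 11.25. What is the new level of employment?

From P·MP_L = w with MP_L = 3·L^(-2/3), the labor demand is L(w) = (45/w)^(3/2).
At w = 5: L = 27. At w = 11.25: L = 8.

L* = 8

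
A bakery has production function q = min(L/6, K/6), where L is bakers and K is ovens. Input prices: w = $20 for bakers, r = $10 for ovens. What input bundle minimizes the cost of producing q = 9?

L* = 54, K* = 54

With a fixed-proportions technology, the cost-minimizing bundle uses no slack in either input: L/6 = K/6 = q.
So L = 6·9 = 54 and K = 6·9 = 54.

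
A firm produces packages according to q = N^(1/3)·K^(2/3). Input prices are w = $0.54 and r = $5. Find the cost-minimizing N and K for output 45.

N* = 125, K* = 27

Cost minimization requires the marginal rate of technical substitution to equal the input-price ratio: MP_N/MP_K = w/r.
Here MP_N/MP_K = (1/3)·(K/N)/(2/3) = 0.5·(K/N). Setting this equal to 0.54/5 = 0.108 gives K = 0.216N.
Substituting into q = 45: N^(1/3)·(0.216N)^(2/3) = 45.
Solving, N = 125 and K = 27.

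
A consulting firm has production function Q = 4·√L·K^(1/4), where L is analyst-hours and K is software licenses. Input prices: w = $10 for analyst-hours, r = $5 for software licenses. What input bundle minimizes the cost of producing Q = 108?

L* = 81, K* = 81

Cost minimization requires the marginal rate of technical substitution to equal the input-price ratio: MP_L/MP_K = w/r.
Here MP_L/MP_K = (1/2)·(K/L)/(1/4) = 2·(K/L). Setting this equal to 10/5 = 2 gives K = L.
Substituting into Q = 108: 4·L^(1/2)·(L)^(1/4) = 108.
Solving, L = 81 and K = 81.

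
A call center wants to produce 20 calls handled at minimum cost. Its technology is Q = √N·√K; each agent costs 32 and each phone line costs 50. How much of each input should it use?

Cost minimization requires the marginal rate of technical substitution to equal the input-price ratio: MP_N/MP_K = w/r.
Here MP_N/MP_K = (1/2)·(K/N)/(1/2) = (K/N). Setting this equal to 32/50 = 0.64 gives K = 0.64N.
Substituting into Q = 20: N^(1/2)·(0.64N)^(1/2) = 20.
Solving, N = 25 and K = 16.

N* = 25, K* = 16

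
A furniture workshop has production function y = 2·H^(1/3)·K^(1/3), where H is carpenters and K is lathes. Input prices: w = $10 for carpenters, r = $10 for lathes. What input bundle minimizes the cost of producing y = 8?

H* = 8, K* = 8

Cost minimization requires the marginal rate of technical substitution to equal the input-price ratio: MP_H/MP_K = w/r.
Here MP_H/MP_K = (1/3)·(K/H)/(1/3) = (K/H). Setting this equal to 10/10 = 1 gives K = H.
Substituting into y = 8: 2·H^(1/3)·(H)^(1/3) = 8.
Solving, H = 8 and K = 8.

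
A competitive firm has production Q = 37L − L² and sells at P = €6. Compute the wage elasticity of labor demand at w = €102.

ε = -0.85

From P·MP_L = w with MP_L = 37 − 2L, labor demand is L(w) = (37 − w/6)/2.
dL/dw = −1/(12) = -1/12.
At w = 102, L = 10, so ε = (dL/dw)·(w/L) = (-1/12)·(102/10) = -0.85.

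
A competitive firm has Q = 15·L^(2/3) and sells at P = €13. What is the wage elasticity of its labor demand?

ε = -3

MP_L = (2/3)·15·L^(-1/3), so P·MP_L = w gives 130·L^(-1/3) = w.
Solving, L(w) = (130/w)^(3). This is a constant-elasticity form: L ∝ w^(−3), so ε = −3.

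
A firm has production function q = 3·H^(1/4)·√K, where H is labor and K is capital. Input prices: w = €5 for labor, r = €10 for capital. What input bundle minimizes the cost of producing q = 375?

Cost minimization requires the marginal rate of technical substitution to equal the input-price ratio: MP_H/MP_K = w/r.
Here MP_H/MP_K = (1/4)·(K/H)/(1/2) = 0.5·(K/H). Setting this equal to 5/10 = 0.5 gives K = H.
Substituting into q = 375: 3·H^(1/4)·(H)^(1/2) = 375.
Solving, H = 625 and K = 625.

H* = 625, K* = 625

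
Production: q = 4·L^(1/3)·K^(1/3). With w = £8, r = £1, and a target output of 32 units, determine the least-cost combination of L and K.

L* = 8, K* = 64

Cost minimization requires the marginal rate of technical substitution to equal the input-price ratio: MP_L/MP_K = w/r.
Here MP_L/MP_K = (1/3)·(K/L)/(1/3) = (K/L). Setting this equal to 8/1 = 8 gives K = 8L.
Substituting into q = 32: 4·L^(1/3)·(8L)^(1/3) = 32.
Solving, L = 8 and K = 64.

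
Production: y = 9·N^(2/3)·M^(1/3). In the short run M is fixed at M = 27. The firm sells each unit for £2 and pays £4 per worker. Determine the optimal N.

With M = 27, MP_N = (2/3)·9·N^(-1/3)·27^(1/3) = 18·N^(-1/3).
Profit maximization for a price taker requires P·MP_N = w: 2·18·N^(-1/3) = 4.
So N^(-1/3) = 1/9, which gives N = 729.

N* = 729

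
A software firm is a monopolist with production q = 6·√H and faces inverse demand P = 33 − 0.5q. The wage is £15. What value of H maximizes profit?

Marginal revenue from the inverse demand is MR = 33 − q.
The marginal product is MP_H = 3·H^(-1/2).
A monopolist hires until marginal revenue product equals the wage: MR·MP_H = w.
At H, q = 6·√H. Substituting and solving: (33 − 6·√H)·3·H^(-1/2) = 15 gives H = 9.

H* = 9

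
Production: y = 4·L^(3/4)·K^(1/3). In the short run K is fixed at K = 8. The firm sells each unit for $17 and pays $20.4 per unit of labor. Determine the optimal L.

L* = 625

With K = 8, MP_L = (3/4)·4·L^(-1/4)·8^(1/3) = 6·L^(-1/4).
Profit maximization for a price taker requires P·MP_L = w: 17·6·L^(-1/4) = 20.4.
So L^(-1/4) = 0.2, which gives L = 625.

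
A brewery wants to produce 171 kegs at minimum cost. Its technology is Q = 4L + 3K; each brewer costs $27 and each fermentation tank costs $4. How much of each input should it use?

The inputs are perfect substitutes, so the firm uses whichever has the lower cost per unit of output.
Cost per unit of output via L is w/4 = 6.75; via K it is r/3 = 4/3. K is cheaper.
Producing Q = 171 with K alone: L = 0, K = 57.

L* = 0, K* = 57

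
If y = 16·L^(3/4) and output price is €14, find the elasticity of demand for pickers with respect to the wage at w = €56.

ε = -4

MP_L = (3/4)·16·L^(-1/4), so P·MP_L = w gives 168·L^(-1/4) = w.
Solving, L(w) = (168/w)^(4). This is a constant-elasticity form: L ∝ w^(−4), so ε = −4.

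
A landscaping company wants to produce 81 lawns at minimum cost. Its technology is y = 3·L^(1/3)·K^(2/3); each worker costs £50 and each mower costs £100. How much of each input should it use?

Cost minimization requires the marginal rate of technical substitution to equal the input-price ratio: MP_L/MP_K = w/r.
Here MP_L/MP_K = (1/3)·(K/L)/(2/3) = 0.5·(K/L). Setting this equal to 50/100 = 0.5 gives K = L.
Substituting into y = 81: 3·L^(1/3)·(L)^(2/3) = 81.
Solving, L = 27 and K = 27.

L* = 27, K* = 27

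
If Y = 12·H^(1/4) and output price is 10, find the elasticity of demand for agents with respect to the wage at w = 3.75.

ε = -4/3

MP_H = (1/4)·12·H^(-3/4), so P·MP_H = w gives 30·H^(-3/4) = w.
Solving, H(w) = (30/w)^(4/3). This is a constant-elasticity form: H ∝ w^(−4/3), so ε = −4/3.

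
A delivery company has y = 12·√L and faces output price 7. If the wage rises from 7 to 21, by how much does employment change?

From P·MP_L = w with MP_L = 6·L^(-1/2), the labor demand is L(w) = (42/w)^(2).
At w = 7: L = 36. At w = 21: L = 4.
ΔL = 4 − 36 = -32.

ΔL = -32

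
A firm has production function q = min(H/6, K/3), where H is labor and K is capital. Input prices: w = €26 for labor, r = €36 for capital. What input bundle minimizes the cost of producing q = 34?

H* = 204, K* = 102

With a fixed-proportions technology, the cost-minimizing bundle uses no slack in either input: H/6 = K/3 = q.
So H = 6·34 = 204 and K = 3·34 = 102.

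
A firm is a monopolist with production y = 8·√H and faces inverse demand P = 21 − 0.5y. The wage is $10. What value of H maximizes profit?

Marginal revenue from the inverse demand is MR = 21 − y.
The marginal product is MP_H = 4·H^(-1/2).
A monopolist hires until marginal revenue product equals the wage: MR·MP_H = w.
At H, y = 8·√H. Substituting and solving: (21 − 8·√H)·4·H^(-1/2) = 10 gives H = 4.

H* = 4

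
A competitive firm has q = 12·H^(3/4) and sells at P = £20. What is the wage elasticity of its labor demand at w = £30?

ε = -4

MP_H = (3/4)·12·H^(-1/4), so P·MP_H = w gives 180·H^(-1/4) = w.
Solving, H(w) = (180/w)^(4). This is a constant-elasticity form: H ∝ w^(−4), so ε = −4.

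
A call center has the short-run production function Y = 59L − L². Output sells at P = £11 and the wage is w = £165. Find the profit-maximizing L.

L* = 22

The marginal product of L is MP_L = 59 − 2L.
A price-taking firm hires until the value of the marginal product equals the wage: P·MP_L = w, so 11·(59 − 2L) = 165.
Then 59 − 2L = 15, giving L = 22.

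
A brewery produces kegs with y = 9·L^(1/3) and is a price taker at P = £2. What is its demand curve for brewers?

MP_L = (1/3)·9·L^(-2/3) = 3·L^(-2/3).
Setting P·MP_L = w: 6·L^(-2/3) = w.
Solving for L: L^(-2/3) = w/6, so L = (6/w)^(3/2).

L(w) = (6/w)^(3/2)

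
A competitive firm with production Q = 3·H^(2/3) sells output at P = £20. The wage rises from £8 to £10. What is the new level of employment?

H* = 64

From P·MP_H = w with MP_H = 2·H^(-1/3), the labor demand is H(w) = (40/w)^(3).
At w = 8: H = 125. At w = 10: H = 64.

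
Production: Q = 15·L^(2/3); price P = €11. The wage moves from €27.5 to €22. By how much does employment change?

From P·MP_L = w with MP_L = 10·L^(-1/3), the labor demand is L(w) = (110/w)^(3).
At w = 27.5: L = 64. At w = 22: L = 125.
ΔL = 125 − 64 = 61.

ΔL = 61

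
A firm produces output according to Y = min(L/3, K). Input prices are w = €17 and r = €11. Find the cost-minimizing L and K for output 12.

With a fixed-proportions technology, the cost-minimizing bundle uses no slack in either input: L/3 = K = Y.
So L = 3·12 = 36 and K = 12.

L* = 36, K* = 12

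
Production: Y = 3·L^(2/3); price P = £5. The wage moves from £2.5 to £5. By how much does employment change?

ΔL = -56

From P·MP_L = w with MP_L = 2·L^(-1/3), the labor demand is L(w) = (10/w)^(3).
At w = 2.5: L = 64. At w = 5: L = 8.
ΔL = 8 − 64 = -56.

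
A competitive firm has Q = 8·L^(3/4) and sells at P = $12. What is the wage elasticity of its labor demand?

ε = -4

MP_L = (3/4)·8·L^(-1/4), so P·MP_L = w gives 72·L^(-1/4) = w.
Solving, L(w) = (72/w)^(4). This is a constant-elasticity form: L ∝ w^(−4), so ε = −4.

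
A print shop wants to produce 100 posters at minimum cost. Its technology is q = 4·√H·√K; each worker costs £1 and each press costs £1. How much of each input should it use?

Cost minimization requires the marginal rate of technical substitution to equal the input-price ratio: MP_H/MP_K = w/r.
Here MP_H/MP_K = (1/2)·(K/H)/(1/2) = (K/H). Setting this equal to 1/1 = 1 gives K = H.
Substituting into q = 100: 4·H^(1/2)·(H)^(1/2) = 100.
Solving, H = 25 and K = 25.

H* = 25, K* = 25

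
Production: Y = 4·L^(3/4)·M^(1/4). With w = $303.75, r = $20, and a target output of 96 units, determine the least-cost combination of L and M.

L* = 16, M* = 81

Cost minimization requires the marginal rate of technical substitution to equal the input-price ratio: MP_L/MP_M = w/r.
Here MP_L/MP_M = (3/4)·(M/L)/(1/4) = 3·(M/L). Setting this equal to 303.75/20 = 15.1875 gives M = 5.0625L.
Substituting into Y = 96: 4·L^(3/4)·(5.0625L)^(1/4) = 96.
Solving, L = 16 and M = 81.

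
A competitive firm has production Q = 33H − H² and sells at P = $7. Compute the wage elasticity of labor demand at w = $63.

From P·MP_H = w with MP_H = 33 − 2H, labor demand is H(w) = (33 − w/7)/2.
dH/dw = −1/(14) = -1/14.
At w = 63, H = 12, so ε = (dH/dw)·(w/H) = (-1/14)·(63/12) = -0.375.

ε = -0.375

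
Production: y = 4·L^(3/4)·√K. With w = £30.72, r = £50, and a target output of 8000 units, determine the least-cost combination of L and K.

L* = 625, K* = 256

Cost minimization requires the marginal rate of technical substitution to equal the input-price ratio: MP_L/MP_K = w/r.
Here MP_L/MP_K = (3/4)·(K/L)/(1/2) = 1.5·(K/L). Setting this equal to 30.72/50 = 0.6144 gives K = 0.4096L.
Substituting into y = 8000: 4·L^(3/4)·(0.4096L)^(1/2) = 8000.
Solving, L = 625 and K = 256.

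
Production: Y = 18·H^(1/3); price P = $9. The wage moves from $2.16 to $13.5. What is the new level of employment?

H* = 8

From P·MP_H = w with MP_H = 6·H^(-2/3), the labor demand is H(w) = (54/w)^(3/2).
At w = 2.16: H = 125. At w = 13.5: H = 8.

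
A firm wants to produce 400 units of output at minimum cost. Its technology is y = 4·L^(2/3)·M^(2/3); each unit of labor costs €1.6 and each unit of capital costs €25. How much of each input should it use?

Cost minimization requires the marginal rate of technical substitution to equal the input-price ratio: MP_L/MP_M = w/r.
Here MP_L/MP_M = (2/3)·(M/L)/(2/3) = (M/L). Setting this equal to 1.6/25 = 0.064 gives M = 0.064L.
Substituting into y = 400: 4·L^(2/3)·(0.064L)^(2/3) = 400.
Solving, L = 125 and M = 8.

L* = 125, M* = 8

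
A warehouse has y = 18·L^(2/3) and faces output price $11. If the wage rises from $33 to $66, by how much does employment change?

From P·MP_L = w with MP_L = 12·L^(-1/3), the labor demand is L(w) = (132/w)^(3).
At w = 33: L = 64. At w = 66: L = 8.
ΔL = 8 − 64 = -56.

ΔL = -56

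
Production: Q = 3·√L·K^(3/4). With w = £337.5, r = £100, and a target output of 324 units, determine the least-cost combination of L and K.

Cost minimization requires the marginal rate of technical substitution to equal the input-price ratio: MP_L/MP_K = w/r.
Here MP_L/MP_K = (1/2)·(K/L)/(3/4) = (2/3)·(K/L). Setting this equal to 337.5/100 = 3.375 gives K = 5.0625L.
Substituting into Q = 324: 3·L^(1/2)·(5.0625L)^(3/4) = 324.
Solving, L = 16 and K = 81.

L* = 16, K* = 81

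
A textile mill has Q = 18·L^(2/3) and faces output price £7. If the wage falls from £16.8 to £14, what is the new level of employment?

L* = 216

From P·MP_L = w with MP_L = 12·L^(-1/3), the labor demand is L(w) = (84/w)^(3).
At w = 16.8: L = 125. At w = 14: L = 216.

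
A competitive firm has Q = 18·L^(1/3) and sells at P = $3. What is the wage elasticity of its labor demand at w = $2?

ε = -1.5

MP_L = (1/3)·18·L^(-2/3), so P·MP_L = w gives 18·L^(-2/3) = w.
Solving, L(w) = (18/w)^(3/2). This is a constant-elasticity form: L ∝ w^(−3/2), so ε = −3/2.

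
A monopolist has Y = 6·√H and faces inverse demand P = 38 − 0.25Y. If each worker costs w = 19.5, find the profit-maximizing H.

Marginal revenue from the inverse demand is MR = 38 − 0.5Y.
The marginal product is MP_H = 3·H^(-1/2).
A monopolist hires until marginal revenue product equals the wage: MR·MP_H = w.
At H, Y = 6·√H. Substituting and solving: (38 − 3·√H)·3·H^(-1/2) = 19.5 gives H = 16.

H* = 16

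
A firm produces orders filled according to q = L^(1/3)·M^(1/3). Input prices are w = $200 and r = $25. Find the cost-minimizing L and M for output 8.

Cost minimization requires the marginal rate of technical substitution to equal the input-price ratio: MP_L/MP_M = w/r.
Here MP_L/MP_M = (1/3)·(M/L)/(1/3) = (M/L). Setting this equal to 200/25 = 8 gives M = 8L.
Substituting into q = 8: L^(1/3)·(8L)^(1/3) = 8.
Solving, L = 8 and M = 64.

L* = 8, M* = 64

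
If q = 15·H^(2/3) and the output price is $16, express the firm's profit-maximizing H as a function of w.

MP_H = (2/3)·15·H^(-1/3) = 10·H^(-1/3).
Setting P·MP_H = w: 160·H^(-1/3) = w.
Solving for H: H^(-1/3) = w/160, so H = (160/w)^(3).

H(w) = 4096000/w³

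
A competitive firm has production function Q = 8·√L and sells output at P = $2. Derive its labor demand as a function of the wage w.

L(w) = 64/w²

MP_L = (1/2)·8·L^(-1/2) = 4·L^(-1/2).
Setting P·MP_L = w: 8·L^(-1/2) = w.
Solving for L: L^(-1/2) = w/8, so L = (8/w)^(2).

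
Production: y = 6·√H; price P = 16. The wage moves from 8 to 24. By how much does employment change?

ΔH = -32

From P·MP_H = w with MP_H = 3·H^(-1/2), the labor demand is H(w) = (48/w)^(2).
At w = 8: H = 36. At w = 24: H = 4.
ΔH = 4 − 36 = -32.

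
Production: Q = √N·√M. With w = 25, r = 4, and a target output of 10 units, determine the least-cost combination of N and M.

N* = 4, M* = 25

Cost minimization requires the marginal rate of technical substitution to equal the input-price ratio: MP_N/MP_M = w/r.
Here MP_N/MP_M = (1/2)·(M/N)/(1/2) = (M/N). Setting this equal to 25/4 = 6.25 gives M = 6.25N.
Substituting into Q = 10: N^(1/2)·(6.25N)^(1/2) = 10.
Solving, N = 4 and M = 25.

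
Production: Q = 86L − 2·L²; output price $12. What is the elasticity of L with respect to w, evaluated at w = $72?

ε = -0.075

From P·MP_L = w with MP_L = 86 − 4L, labor demand is L(w) = (86 − w/12)/4.
dL/dw = −1/(48) = -1/48.
At w = 72, L = 20, so ε = (dL/dw)·(w/L) = (-1/48)·(72/20) = -0.075.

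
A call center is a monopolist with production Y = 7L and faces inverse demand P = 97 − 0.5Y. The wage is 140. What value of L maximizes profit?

L* = 11

Marginal revenue from the inverse demand is MR = 97 − Y.
The marginal product is MP_L = 7.
A monopolist hires until marginal revenue product equals the wage: MR·MP_L = w.
(97 − 7L)·7 = 140, so L = 11.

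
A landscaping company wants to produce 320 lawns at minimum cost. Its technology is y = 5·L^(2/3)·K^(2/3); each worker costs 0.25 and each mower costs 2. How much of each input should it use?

L* = 64, K* = 8

Cost minimization requires the marginal rate of technical substitution to equal the input-price ratio: MP_L/MP_K = w/r.
Here MP_L/MP_K = (2/3)·(K/L)/(2/3) = (K/L). Setting this equal to 0.25/2 = 0.125 gives K = 0.125L.
Substituting into y = 320: 5·L^(2/3)·(0.125L)^(2/3) = 320.
Solving, L = 64 and K = 8.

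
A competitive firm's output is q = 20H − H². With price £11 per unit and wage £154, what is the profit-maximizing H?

H* = 3

The marginal product of H is MP_H = 20 − 2H.
A price-taking firm hires until the value of the marginal product equals the wage: P·MP_H = w, so 11·(20 − 2H) = 154.
Then 20 − 2H = 14, giving H = 3.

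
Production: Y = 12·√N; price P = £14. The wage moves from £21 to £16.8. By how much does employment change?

From P·MP_N = w with MP_N = 6·N^(-1/2), the labor demand is N(w) = (84/w)^(2).
At w = 21: N = 16. At w = 16.8: N = 25.
ΔN = 25 − 16 = 9.

ΔN = 9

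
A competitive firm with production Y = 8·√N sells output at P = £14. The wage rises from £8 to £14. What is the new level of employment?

N* = 16

From P·MP_N = w with MP_N = 4·N^(-1/2), the labor demand is N(w) = (56/w)^(2).
At w = 8: N = 49. At w = 14: N = 16.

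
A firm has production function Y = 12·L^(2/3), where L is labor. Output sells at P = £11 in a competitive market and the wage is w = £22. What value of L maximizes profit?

L* = 64

MP_L = (2/3)·12·L^(-1/3) = 8·L^(-1/3).
Profit maximization for a price taker requires P·MP_L = w: 11·8·L^(-1/3) = 22.
So L^(-1/3) = 0.25, which gives L = 64.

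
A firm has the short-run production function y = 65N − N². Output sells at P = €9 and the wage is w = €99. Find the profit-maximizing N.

The marginal product of N is MP_N = 65 − 2N.
A price-taking firm hires until the value of the marginal product equals the wage: P·MP_N = w, so 9·(65 − 2N) = 99.
Then 65 − 2N = 11, giving N = 27.

N* = 27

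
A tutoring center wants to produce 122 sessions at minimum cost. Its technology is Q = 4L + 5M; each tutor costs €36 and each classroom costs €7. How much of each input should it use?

The inputs are perfect substitutes, so the firm uses whichever has the lower cost per unit of output.
Cost per unit of output via L is w/4 = 9; via M it is r/5 = 1.4. M is cheaper.
Producing Q = 122 with M alone: L = 0, M = 24.4.

L* = 0, M* = 24.4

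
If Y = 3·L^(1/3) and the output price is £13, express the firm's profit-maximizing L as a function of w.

MP_L = (1/3)·3·L^(-2/3) = L^(-2/3).
Setting P·MP_L = w: 13·L^(-2/3) = w.
Solving for L: L^(-2/3) = w/13, so L = (13/w)^(3/2).

L(w) = (13/w)^(3/2)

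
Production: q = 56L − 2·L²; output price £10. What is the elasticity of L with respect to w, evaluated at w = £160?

ε = -0.4

From P·MP_L = w with MP_L = 56 − 4L, labor demand is L(w) = (56 − w/10)/4.
dL/dw = −1/(40) = -0.025.
At w = 160, L = 10, so ε = (dL/dw)·(w/L) = (-0.025)·(160/10) = -0.4.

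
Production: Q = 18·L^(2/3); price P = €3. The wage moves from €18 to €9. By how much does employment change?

ΔL = 56

From P·MP_L = w with MP_L = 12·L^(-1/3), the labor demand is L(w) = (36/w)^(3).
At w = 18: L = 8. At w = 9: L = 64.
ΔL = 64 − 8 = 56.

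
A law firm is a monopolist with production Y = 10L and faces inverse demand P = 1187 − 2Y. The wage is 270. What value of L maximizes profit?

Marginal revenue from the inverse demand is MR = 1187 − 4Y.
The marginal product is MP_L = 10.
A monopolist hires until marginal revenue product equals the wage: MR·MP_L = w.
(1187 − 40L)·10 = 270, so L = 29.

L* = 29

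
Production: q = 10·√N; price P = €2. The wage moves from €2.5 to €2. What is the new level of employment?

From P·MP_N = w with MP_N = 5·N^(-1/2), the labor demand is N(w) = (10/w)^(2).
At w = 2.5: N = 16. At w = 2: N = 25.

N* = 25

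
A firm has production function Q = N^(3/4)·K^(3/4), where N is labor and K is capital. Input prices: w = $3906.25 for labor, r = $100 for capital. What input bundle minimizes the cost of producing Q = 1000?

N* = 16, K* = 625

Cost minimization requires the marginal rate of technical substitution to equal the input-price ratio: MP_N/MP_K = w/r.
Here MP_N/MP_K = (3/4)·(K/N)/(3/4) = (K/N). Setting this equal to 3906.25/100 = 39.0625 gives K = 39.0625N.
Substituting into Q = 1000: N^(3/4)·(39.0625N)^(3/4) = 1000.
Solving, N = 16 and K = 625.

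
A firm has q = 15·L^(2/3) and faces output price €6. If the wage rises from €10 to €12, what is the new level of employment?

L* = 125

From P·MP_L = w with MP_L = 10·L^(-1/3), the labor demand is L(w) = (60/w)^(3).
At w = 10: L = 216. At w = 12: L = 125.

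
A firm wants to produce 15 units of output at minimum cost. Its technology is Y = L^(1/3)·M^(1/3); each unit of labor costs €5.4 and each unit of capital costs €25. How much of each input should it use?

L* = 125, M* = 27

Cost minimization requires the marginal rate of technical substitution to equal the input-price ratio: MP_L/MP_M = w/r.
Here MP_L/MP_M = (1/3)·(M/L)/(1/3) = (M/L). Setting this equal to 5.4/25 = 0.216 gives M = 0.216L.
Substituting into Y = 15: L^(1/3)·(0.216L)^(1/3) = 15.
Solving, L = 125 and M = 27.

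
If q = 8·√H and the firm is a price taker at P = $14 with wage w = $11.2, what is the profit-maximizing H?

MP_H = (1/2)·8·H^(-1/2) = 4·H^(-1/2).
Profit maximization for a price taker requires P·MP_H = w: 14·4·H^(-1/2) = 11.2.
So H^(-1/2) = 0.2, which gives H = 25.

H* = 25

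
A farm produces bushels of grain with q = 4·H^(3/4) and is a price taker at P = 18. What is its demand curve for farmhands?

H(w) = 8503056/w^(4)

MP_H = (3/4)·4·H^(-1/4) = 3·H^(-1/4).
Setting P·MP_H = w: 54·H^(-1/4) = w.
Solving for H: H^(-1/4) = w/54, so H = (54/w)^(4).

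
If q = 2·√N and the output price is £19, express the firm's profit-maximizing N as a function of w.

N(w) = 361/w²

MP_N = (1/2)·2·N^(-1/2) = N^(-1/2).
Setting P·MP_N = w: 19·N^(-1/2) = w.
Solving for N: N^(-1/2) = w/19, so N = (19/w)^(2).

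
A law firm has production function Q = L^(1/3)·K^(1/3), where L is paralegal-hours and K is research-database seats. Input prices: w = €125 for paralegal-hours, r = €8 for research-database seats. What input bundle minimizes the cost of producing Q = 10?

Cost minimization requires the marginal rate of technical substitution to equal the input-price ratio: MP_L/MP_K = w/r.
Here MP_L/MP_K = (1/3)·(K/L)/(1/3) = (K/L). Setting this equal to 125/8 = 15.625 gives K = 15.625L.
Substituting into Q = 10: L^(1/3)·(15.625L)^(1/3) = 10.
Solving, L = 8 and K = 125.

L* = 8, K* = 125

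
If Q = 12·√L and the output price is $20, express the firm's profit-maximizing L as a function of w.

MP_L = (1/2)·12·L^(-1/2) = 6·L^(-1/2).
Setting P·MP_L = w: 120·L^(-1/2) = w.
Solving for L: L^(-1/2) = w/120, so L = (120/w)^(2).

L(w) = 14400/w²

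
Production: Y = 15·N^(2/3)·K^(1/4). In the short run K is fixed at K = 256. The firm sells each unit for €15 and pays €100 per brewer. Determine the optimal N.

N* = 216

With K = 256, MP_N = (2/3)·15·N^(-1/3)·256^(1/4) = 40·N^(-1/3).
Profit maximization for a price taker requires P·MP_N = w: 15·40·N^(-1/3) = 100.
So N^(-1/3) = 1/6, which gives N = 216.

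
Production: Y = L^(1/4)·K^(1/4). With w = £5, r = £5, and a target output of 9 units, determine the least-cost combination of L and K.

Cost minimization requires the marginal rate of technical substitution to equal the input-price ratio: MP_L/MP_K = w/r.
Here MP_L/MP_K = (1/4)·(K/L)/(1/4) = (K/L). Setting this equal to 5/5 = 1 gives K = L.
Substituting into Y = 9: L^(1/4)·(L)^(1/4) = 9.
Solving, L = 81 and K = 81.

L* = 81, K* = 81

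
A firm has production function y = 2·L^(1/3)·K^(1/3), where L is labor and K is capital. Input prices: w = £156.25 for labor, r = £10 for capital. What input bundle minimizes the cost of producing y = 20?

Cost minimization requires the marginal rate of technical substitution to equal the input-price ratio: MP_L/MP_K = w/r.
Here MP_L/MP_K = (1/3)·(K/L)/(1/3) = (K/L). Setting this equal to 156.25/10 = 15.625 gives K = 15.625L.
Substituting into y = 20: 2·L^(1/3)·(15.625L)^(1/3) = 20.
Solving, L = 8 and K = 125.

L* = 8, K* = 125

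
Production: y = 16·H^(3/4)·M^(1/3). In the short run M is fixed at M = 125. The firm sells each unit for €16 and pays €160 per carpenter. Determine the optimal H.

H* = 1296

With M = 125, MP_H = (3/4)·16·H^(-1/4)·125^(1/3) = 60·H^(-1/4).
Profit maximization for a price taker requires P·MP_H = w: 16·60·H^(-1/4) = 160.
So H^(-1/4) = 1/6, which gives H = 1296.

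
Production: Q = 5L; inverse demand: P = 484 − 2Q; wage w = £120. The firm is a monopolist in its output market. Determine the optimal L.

L* = 23

Marginal revenue from the inverse demand is MR = 484 − 4Q.
The marginal product is MP_L = 5.
A monopolist hires until marginal revenue product equals the wage: MR·MP_L = w.
(484 − 20L)·5 = 120, so L = 23.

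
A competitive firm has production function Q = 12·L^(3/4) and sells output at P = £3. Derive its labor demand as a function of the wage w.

MP_L = (3/4)·12·L^(-1/4) = 9·L^(-1/4).
Setting P·MP_L = w: 27·L^(-1/4) = w.
Solving for L: L^(-1/4) = w/27, so L = (27/w)^(4).

L(w) = 531441/w^(4)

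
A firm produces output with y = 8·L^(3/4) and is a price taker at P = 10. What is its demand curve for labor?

L(w) = (60/w)^(4)

MP_L = (3/4)·8·L^(-1/4) = 6·L^(-1/4).
Setting P·MP_L = w: 60·L^(-1/4) = w.
Solving for L: L^(-1/4) = w/60, so L = (60/w)^(4).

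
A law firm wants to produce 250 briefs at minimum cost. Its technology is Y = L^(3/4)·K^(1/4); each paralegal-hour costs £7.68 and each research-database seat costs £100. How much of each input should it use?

L* = 625, K* = 16

Cost minimization requires the marginal rate of technical substitution to equal the input-price ratio: MP_L/MP_K = w/r.
Here MP_L/MP_K = (3/4)·(K/L)/(1/4) = 3·(K/L). Setting this equal to 7.68/100 = 0.0768 gives K = 0.0256L.
Substituting into Y = 250: L^(3/4)·(0.0256L)^(1/4) = 250.
Solving, L = 625 and K = 16.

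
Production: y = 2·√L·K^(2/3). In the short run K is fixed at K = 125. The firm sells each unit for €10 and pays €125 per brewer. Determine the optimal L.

With K = 125, MP_L = (1/2)·2·L^(-1/2)·125^(2/3) = 25·L^(-1/2).
Profit maximization for a price taker requires P·MP_L = w: 10·25·L^(-1/2) = 125.
So L^(-1/2) = 0.5, which gives L = 4.

L* = 4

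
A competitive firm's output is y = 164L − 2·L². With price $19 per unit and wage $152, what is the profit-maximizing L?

The marginal product of L is MP_L = 164 − 4L.
A price-taking firm hires until the value of the marginal product equals the wage: P·MP_L = w, so 19·(164 − 4L) = 152.
Then 164 − 4L = 8, giving L = 39.

L* = 39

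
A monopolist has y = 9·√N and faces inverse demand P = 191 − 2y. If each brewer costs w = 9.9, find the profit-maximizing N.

N* = 25

Marginal revenue from the inverse demand is MR = 191 − 4y.
The marginal product is MP_N = 4.5·N^(-1/2).
A monopolist hires until marginal revenue product equals the wage: MR·MP_N = w.
At N, y = 9·√N. Substituting and solving: (191 − 36·√N)·4.5·N^(-1/2) = 9.9 gives N = 25.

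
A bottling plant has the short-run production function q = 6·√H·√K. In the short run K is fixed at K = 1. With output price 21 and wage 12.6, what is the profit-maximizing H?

H* = 25

With K = 1, MP_H = (1/2)·6·H^(-1/2)·1^(1/2) = 3·H^(-1/2).
Profit maximization for a price taker requires P·MP_H = w: 21·3·H^(-1/2) = 12.6.
So H^(-1/2) = 0.2, which gives H = 25.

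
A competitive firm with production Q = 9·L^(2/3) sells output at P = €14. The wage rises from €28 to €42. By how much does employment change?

From P·MP_L = w with MP_L = 6·L^(-1/3), the labor demand is L(w) = (84/w)^(3).
At w = 28: L = 27. At w = 42: L = 8.
ΔL = 8 − 27 = -19.

ΔL = -19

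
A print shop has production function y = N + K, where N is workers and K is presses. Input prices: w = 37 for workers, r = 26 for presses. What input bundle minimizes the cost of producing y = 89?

The inputs are perfect substitutes, so the firm uses whichever has the lower cost per unit of output.
Cost per unit of output via N is 37; via K it is 26. K is cheaper.
Producing y = 89 with K alone: N = 0, K = 89.

N* = 0, K* = 89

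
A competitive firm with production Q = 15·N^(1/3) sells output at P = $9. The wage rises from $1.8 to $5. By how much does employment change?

ΔN = -98

From P·MP_N = w with MP_N = 5·N^(-2/3), the labor demand is N(w) = (45/w)^(3/2).
At w = 1.8: N = 125. At w = 5: N = 27.
ΔN = 27 − 125 = -98.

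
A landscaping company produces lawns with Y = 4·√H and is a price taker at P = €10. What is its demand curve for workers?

H(w) = 400/w²

MP_H = (1/2)·4·H^(-1/2) = 2·H^(-1/2).
Setting P·MP_H = w: 20·H^(-1/2) = w.
Solving for H: H^(-1/2) = w/20, so H = (20/w)^(2).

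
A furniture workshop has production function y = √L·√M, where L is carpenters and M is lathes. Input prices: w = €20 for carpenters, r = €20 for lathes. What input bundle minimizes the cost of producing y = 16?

L* = 16, M* = 16

Cost minimization requires the marginal rate of technical substitution to equal the input-price ratio: MP_L/MP_M = w/r.
Here MP_L/MP_M = (1/2)·(M/L)/(1/2) = (M/L). Setting this equal to 20/20 = 1 gives M = L.
Substituting into y = 16: L^(1/2)·(L)^(1/2) = 16.
Solving, L = 16 and M = 16.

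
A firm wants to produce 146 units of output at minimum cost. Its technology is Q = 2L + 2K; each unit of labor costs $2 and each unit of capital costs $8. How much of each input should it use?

L* = 73, K* = 0

The inputs are perfect substitutes, so the firm uses whichever has the lower cost per unit of output.
Cost per unit of output via L is w/2 = 1; via K it is r/2 = 4. L is cheaper.
Producing Q = 146 with L alone: L = 73, K = 0.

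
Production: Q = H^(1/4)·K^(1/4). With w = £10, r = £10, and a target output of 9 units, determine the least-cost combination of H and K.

Cost minimization requires the marginal rate of technical substitution to equal the input-price ratio: MP_H/MP_K = w/r.
Here MP_H/MP_K = (1/4)·(K/H)/(1/4) = (K/H). Setting this equal to 10/10 = 1 gives K = H.
Substituting into Q = 9: H^(1/4)·(H)^(1/4) = 9.
Solving, H = 81 and K = 81.

H* = 81, K* = 81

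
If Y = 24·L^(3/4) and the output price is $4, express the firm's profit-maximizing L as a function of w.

MP_L = (3/4)·24·L^(-1/4) = 18·L^(-1/4).
Setting P·MP_L = w: 72·L^(-1/4) = w.
Solving for L: L^(-1/4) = w/72, so L = (72/w)^(4).

L(w) = (72/w)^(4)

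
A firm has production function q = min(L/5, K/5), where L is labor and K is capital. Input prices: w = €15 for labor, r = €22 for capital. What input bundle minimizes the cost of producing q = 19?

With a fixed-proportions technology, the cost-minimizing bundle uses no slack in either input: L/5 = K/5 = q.
So L = 5·19 = 95 and K = 5·19 = 95.

L* = 95, K* = 95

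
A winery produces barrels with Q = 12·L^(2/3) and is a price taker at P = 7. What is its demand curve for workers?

L(w) = 175616/w³

MP_L = (2/3)·12·L^(-1/3) = 8·L^(-1/3).
Setting P·MP_L = w: 56·L^(-1/3) = w.
Solving for L: L^(-1/3) = w/56, so L = (56/w)^(3).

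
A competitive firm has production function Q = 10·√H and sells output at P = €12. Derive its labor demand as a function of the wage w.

MP_H = (1/2)·10·H^(-1/2) = 5·H^(-1/2).
Setting P·MP_H = w: 60·H^(-1/2) = w.
Solving for H: H^(-1/2) = w/60, so H = (60/w)^(2).

H(w) = 3600/w²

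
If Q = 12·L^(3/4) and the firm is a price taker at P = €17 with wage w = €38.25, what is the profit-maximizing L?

L* = 256

MP_L = (3/4)·12·L^(-1/4) = 9·L^(-1/4).
Profit maximization for a price taker requires P·MP_L = w: 17·9·L^(-1/4) = 38.25.
So L^(-1/4) = 0.25, which gives L = 256.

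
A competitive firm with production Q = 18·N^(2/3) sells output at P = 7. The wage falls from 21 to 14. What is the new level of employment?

From P·MP_N = w with MP_N = 12·N^(-1/3), the labor demand is N(w) = (84/w)^(3).
At w = 21: N = 64. At w = 14: N = 216.

N* = 216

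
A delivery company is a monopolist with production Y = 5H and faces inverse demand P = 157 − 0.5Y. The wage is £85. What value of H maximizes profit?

Marginal revenue from the inverse demand is MR = 157 − Y.
The marginal product is MP_H = 5.
A monopolist hires until marginal revenue product equals the wage: MR·MP_H = w.
(157 − 5H)·5 = 85, so H = 28.

H* = 28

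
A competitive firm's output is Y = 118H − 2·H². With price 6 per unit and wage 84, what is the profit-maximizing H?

H* = 26

The marginal product of H is MP_H = 118 − 4H.
A price-taking firm hires until the value of the marginal product equals the wage: P·MP_H = w, so 6·(118 − 4H) = 84.
Then 118 − 4H = 14, giving H = 26.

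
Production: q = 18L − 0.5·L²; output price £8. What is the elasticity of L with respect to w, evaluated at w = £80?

From P·MP_L = w with MP_L = 18 − L, labor demand is L(w) = 18 − w/8.
dL/dw = −1/(8) = -0.125.
At w = 80, L = 8, so ε = (dL/dw)·(w/L) = (-0.125)·(80/8) = -1.25.

ε = -1.25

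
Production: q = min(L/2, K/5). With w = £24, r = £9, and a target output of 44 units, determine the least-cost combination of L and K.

L* = 88, K* = 220

With a fixed-proportions technology, the cost-minimizing bundle uses no slack in either input: L/2 = K/5 = q.
So L = 2·44 = 88 and K = 5·44 = 220.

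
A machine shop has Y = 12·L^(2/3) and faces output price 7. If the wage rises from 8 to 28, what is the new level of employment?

L* = 8

From P·MP_L = w with MP_L = 8·L^(-1/3), the labor demand is L(w) = (56/w)^(3).
At w = 8: L = 343. At w = 28: L = 8.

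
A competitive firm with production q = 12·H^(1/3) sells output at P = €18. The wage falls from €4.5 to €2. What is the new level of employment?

From P·MP_H = w with MP_H = 4·H^(-2/3), the labor demand is H(w) = (72/w)^(3/2).
At w = 4.5: H = 64. At w = 2: H = 216.

H* = 216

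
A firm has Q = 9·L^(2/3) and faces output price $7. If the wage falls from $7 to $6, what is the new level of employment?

From P·MP_L = w with MP_L = 6·L^(-1/3), the labor demand is L(w) = (42/w)^(3).
At w = 7: L = 216. At w = 6: L = 343.

L* = 343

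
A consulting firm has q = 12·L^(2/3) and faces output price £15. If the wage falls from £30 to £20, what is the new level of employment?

L* = 216

From P·MP_L = w with MP_L = 8·L^(-1/3), the labor demand is L(w) = (120/w)^(3).
At w = 30: L = 64. At w = 20: L = 216.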